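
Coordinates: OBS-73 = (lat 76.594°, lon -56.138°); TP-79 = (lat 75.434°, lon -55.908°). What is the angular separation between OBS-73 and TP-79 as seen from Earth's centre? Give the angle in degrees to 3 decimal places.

Δφ = -1.1600°,  Δλ = 0.2300°
a = sin²(Δφ/2) + cos φ₁ cos φ₂ sin²(Δλ/2) = 0.000103
c = 2·arcsin(√a) = 0.020269 rad = 1.1613°

1.161°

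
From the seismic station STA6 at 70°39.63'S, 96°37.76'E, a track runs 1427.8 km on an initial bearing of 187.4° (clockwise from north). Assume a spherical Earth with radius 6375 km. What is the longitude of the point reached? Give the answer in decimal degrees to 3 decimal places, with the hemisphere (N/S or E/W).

STA6: φ = -70.66050°, λ = +96.62933°
δ = d/R = 1427.8/6375 = 0.223969 rad
φ₂ = arcsin(sin φ₁ cos δ + cos φ₁ sin δ cos θ)
   = arcsin(-0.94357·0.97502 + 0.33116·0.22210·-0.99167) = -83.19024°
λ₂ = λ₁ + atan2(sin θ sin δ cos φ₁, cos δ − sin φ₁ sin φ₂) = 82.66907°

82.669°E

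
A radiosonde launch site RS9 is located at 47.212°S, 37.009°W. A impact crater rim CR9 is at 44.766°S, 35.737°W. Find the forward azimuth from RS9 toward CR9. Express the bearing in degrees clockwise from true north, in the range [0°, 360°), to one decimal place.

20.3°

Δλ = 1.2720°
y = sin Δλ · cos φ₂ = 0.015761
x = cos φ₁ sin φ₂ − sin φ₁ cos φ₂ cos Δλ = 0.042549
θ = atan2(y, x) = 20.3253° → 20.3253° (mod 360°)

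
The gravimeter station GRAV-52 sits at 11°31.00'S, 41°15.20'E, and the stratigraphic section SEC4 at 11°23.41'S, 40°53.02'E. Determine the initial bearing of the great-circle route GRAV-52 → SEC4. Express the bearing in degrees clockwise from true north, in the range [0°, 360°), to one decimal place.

289.2°

GRAV-52: φ = -11.51667°, λ = +41.25333°
SEC4: φ = -11.39017°, λ = +40.88367°
Δλ = -0.3697°
y = sin Δλ · cos φ₂ = -0.006325
x = cos φ₁ sin φ₂ − sin φ₁ cos φ₂ cos Δλ = 0.002204
θ = atan2(y, x) = -70.7900° → 289.2100° (mod 360°)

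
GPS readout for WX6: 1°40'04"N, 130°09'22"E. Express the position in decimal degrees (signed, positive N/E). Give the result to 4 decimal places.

lat: 1.6678° N → +1.6678°
lon: 130.1561° E → +130.1561°

+1.6678°, +130.1561°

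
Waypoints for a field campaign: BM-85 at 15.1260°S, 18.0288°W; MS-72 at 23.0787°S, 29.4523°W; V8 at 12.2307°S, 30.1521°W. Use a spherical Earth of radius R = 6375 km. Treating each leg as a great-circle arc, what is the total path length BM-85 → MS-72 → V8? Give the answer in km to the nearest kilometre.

BM-85→MS-72: c = 0.233815 rad, d = 1490.57 km
MS-72→V8: c = 0.189689 rad, d = 1209.27 km
Total = 1490.57 + 1209.27 = 2699.84 km

2700 km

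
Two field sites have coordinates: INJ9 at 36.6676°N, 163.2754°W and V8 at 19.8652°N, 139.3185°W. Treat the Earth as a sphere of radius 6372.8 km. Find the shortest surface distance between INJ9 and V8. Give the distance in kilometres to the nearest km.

Δφ = -16.8024°,  Δλ = 23.9569°
a = sin²(Δφ/2) + cos φ₁ cos φ₂ sin²(Δλ/2) = 0.053841
c = 2·arcsin(√a) = 0.468342 rad = 26.8340°
d = R·c = 6372.8 × 0.468342 = 2984.6 km

2985 km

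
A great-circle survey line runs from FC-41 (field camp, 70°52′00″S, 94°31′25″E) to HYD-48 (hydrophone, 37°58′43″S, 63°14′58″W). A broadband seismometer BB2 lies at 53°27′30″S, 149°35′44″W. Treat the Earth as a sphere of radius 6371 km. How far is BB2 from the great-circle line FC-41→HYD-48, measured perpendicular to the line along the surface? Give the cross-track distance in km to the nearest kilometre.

4673 km

FC-41: φ = -70.86667°, λ = +94.52361°
HYD-48: φ = -37.97861°, λ = -63.24944°
BB2: φ = -53.45833°, λ = -149.59556°
δ₁₃ = central angle FC-41→BB2 = 0.831381 rad  (haversine)
θ₁₃ = bearing FC-41→BB2 = 133.529°,  θ₁₂ = bearing FC-41→HYD-48 = 198.502°
dₓₜ = R·arcsin(sin δ₁₃ · sin(θ₁₃ − θ₁₂)) = 6371·arcsin(0.73886·sin(-64.972°)) = -4673.227 km
|dₓₜ| = 4673.227 km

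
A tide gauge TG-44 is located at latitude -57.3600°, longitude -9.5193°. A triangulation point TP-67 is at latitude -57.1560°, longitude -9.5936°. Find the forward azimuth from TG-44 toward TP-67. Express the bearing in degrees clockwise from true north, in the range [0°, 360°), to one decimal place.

Δλ = -0.0743°
y = sin Δλ · cos φ₂ = -0.000703
x = cos φ₁ sin φ₂ − sin φ₁ cos φ₂ cos Δλ = 0.003560
θ = atan2(y, x) = -11.1752° → 348.8248° (mod 360°)

348.8°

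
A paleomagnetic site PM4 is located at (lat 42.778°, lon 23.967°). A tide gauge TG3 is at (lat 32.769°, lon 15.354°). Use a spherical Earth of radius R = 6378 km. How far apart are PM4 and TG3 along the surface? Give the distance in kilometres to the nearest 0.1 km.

Δφ = -10.0090°,  Δλ = -8.6130°
a = sin²(Δφ/2) + cos φ₁ cos φ₂ sin²(Δλ/2) = 0.011090
c = 2·arcsin(√a) = 0.211009 rad = 12.0899°
d = R·c = 6378 × 0.211009 = 1345.8 km

1345.8 km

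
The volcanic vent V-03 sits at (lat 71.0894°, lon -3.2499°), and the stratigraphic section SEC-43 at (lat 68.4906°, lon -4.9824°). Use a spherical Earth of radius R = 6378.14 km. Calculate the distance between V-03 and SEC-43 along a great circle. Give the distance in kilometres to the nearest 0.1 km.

Δφ = -2.5988°,  Δλ = -1.7325°
a = sin²(Δφ/2) + cos φ₁ cos φ₂ sin²(Δλ/2) = 0.000541
c = 2·arcsin(√a) = 0.046540 rad = 2.6666°
d = R·c = 6378.14 × 0.046540 = 296.8 km

296.8 km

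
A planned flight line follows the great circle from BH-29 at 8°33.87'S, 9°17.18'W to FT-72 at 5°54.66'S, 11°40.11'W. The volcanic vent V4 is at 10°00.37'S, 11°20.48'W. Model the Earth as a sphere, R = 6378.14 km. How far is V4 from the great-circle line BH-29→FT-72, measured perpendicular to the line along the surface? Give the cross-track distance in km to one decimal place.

275.3 km

BH-29: φ = -8.56450°, λ = -9.28633°
FT-72: φ = -5.91100°, λ = -11.66850°
V4: φ = -10.00617°, λ = -11.34133°
δ₁₃ = central angle BH-29→V4 = 0.043428 rad  (haversine)
θ₁₃ = bearing BH-29→V4 = 234.430°,  θ₁₂ = bearing BH-29→FT-72 = 318.155°
dₓₜ = R·arcsin(sin δ₁₃ · sin(θ₁₃ − θ₁₂)) = 6378.14·arcsin(0.04341·sin(-83.725°)) = -275.327 km
|dₓₜ| = 275.327 km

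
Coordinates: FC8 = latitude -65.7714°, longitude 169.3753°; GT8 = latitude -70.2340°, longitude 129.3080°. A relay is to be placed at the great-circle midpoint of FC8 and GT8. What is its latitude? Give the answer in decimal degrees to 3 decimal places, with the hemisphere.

Bx = cos φ₂ cos Δλ = 0.258805,  By = cos φ₂ sin Δλ = -0.217682
φₘ = atan2(sin φ₁ + sin φ₂, √((cos φ₁ + Bx)² + By²)) = -69.20511°
λₘ = λ₁ + atan2(By, cos φ₁ + Bx) = 151.35587°

69.205°S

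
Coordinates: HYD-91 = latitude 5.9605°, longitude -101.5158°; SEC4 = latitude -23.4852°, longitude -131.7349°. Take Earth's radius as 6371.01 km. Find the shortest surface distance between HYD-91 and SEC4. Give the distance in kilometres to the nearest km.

Δφ = -29.4457°,  Δλ = -30.2191°
a = sin²(Δφ/2) + cos φ₁ cos φ₂ sin²(Δλ/2) = 0.126570
c = 2·arcsin(√a) = 0.727469 rad = 41.6809°
d = R·c = 6371.01 × 0.727469 = 4634.7 km

4635 km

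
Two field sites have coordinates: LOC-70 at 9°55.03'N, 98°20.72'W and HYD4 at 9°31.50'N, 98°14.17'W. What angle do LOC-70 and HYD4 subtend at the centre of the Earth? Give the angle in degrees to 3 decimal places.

0.407°

LOC-70: φ = +9.91717°, λ = -98.34533°
HYD4: φ = +9.52500°, λ = -98.23617°
Δφ = -0.3922°,  Δλ = 0.1092°
a = sin²(Δφ/2) + cos φ₁ cos φ₂ sin²(Δλ/2) = 0.000013
c = 2·arcsin(√a) = 0.007098 rad = 0.4067°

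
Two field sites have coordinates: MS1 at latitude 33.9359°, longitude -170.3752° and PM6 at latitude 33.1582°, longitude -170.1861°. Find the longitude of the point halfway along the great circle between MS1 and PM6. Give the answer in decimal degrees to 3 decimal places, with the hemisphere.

Bx = cos φ₂ cos Δλ = 0.837159,  By = cos φ₂ sin Δλ = 0.002763
φₘ = atan2(sin φ₁ + sin φ₂, √((cos φ₁ + Bx)² + By²)) = 33.54709°
λₘ = λ₁ + atan2(By, cos φ₁ + Bx) = -170.28022°

170.280°W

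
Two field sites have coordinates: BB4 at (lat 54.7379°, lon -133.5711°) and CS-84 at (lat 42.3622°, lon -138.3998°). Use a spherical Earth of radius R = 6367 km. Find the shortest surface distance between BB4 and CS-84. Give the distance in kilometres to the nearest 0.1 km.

1419.5 km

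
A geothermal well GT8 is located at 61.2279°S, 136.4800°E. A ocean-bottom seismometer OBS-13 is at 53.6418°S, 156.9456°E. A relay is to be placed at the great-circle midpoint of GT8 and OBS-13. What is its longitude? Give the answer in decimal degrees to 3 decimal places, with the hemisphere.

147.786°E

Bx = cos φ₂ cos Δλ = 0.555413,  By = cos φ₂ sin Δλ = 0.207281
φₘ = atan2(sin φ₁ + sin φ₂, √((cos φ₁ + Bx)² + By²)) = -57.84564°
λₘ = λ₁ + atan2(By, cos φ₁ + Bx) = 147.78635°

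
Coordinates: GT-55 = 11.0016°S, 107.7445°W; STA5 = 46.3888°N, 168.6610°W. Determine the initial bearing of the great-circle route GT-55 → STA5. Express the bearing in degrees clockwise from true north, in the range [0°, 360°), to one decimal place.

Δλ = -60.9165°
y = sin Δλ · cos φ₂ = -0.602791
x = cos φ₁ sin φ₂ − sin φ₁ cos φ₂ cos Δλ = 0.774715
θ = atan2(y, x) = -37.8858° → 322.1142° (mod 360°)

322.1°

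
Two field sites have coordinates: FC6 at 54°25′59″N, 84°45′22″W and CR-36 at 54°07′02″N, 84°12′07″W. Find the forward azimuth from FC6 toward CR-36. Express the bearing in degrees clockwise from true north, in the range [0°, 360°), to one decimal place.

134.1°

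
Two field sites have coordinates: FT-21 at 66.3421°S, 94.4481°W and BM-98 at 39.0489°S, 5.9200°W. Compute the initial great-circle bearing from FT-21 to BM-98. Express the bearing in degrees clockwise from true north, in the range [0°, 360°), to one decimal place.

Δλ = 88.5281°
y = sin Δλ · cos φ₂ = 0.776352
x = cos φ₁ sin φ₂ − sin φ₁ cos φ₂ cos Δλ = -0.234525
θ = atan2(y, x) = 106.8088° → 106.8088° (mod 360°)

106.8°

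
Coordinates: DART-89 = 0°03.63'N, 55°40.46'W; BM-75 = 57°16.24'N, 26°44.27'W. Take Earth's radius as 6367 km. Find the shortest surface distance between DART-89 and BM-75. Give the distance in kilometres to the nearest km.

6857 km

DART-89: φ = +0.06050°, λ = -55.67433°
BM-75: φ = +57.27067°, λ = -26.73783°
Δφ = 57.2102°,  Δλ = 28.9365°
a = sin²(Δφ/2) + cos φ₁ cos φ₂ sin²(Δλ/2) = 0.262970
c = 2·arcsin(√a) = 1.076900 rad = 61.7018°
d = R·c = 6367 × 1.076900 = 6856.6 km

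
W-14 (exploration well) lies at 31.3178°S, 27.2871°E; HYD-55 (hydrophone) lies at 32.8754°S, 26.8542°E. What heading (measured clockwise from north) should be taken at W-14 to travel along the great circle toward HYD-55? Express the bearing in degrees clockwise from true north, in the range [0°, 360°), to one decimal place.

193.1°

Δλ = -0.4329°
y = sin Δλ · cos φ₂ = -0.006345
x = cos φ₁ sin φ₂ − sin φ₁ cos φ₂ cos Δλ = -0.027194
θ = atan2(y, x) = -166.8657° → 193.1343° (mod 360°)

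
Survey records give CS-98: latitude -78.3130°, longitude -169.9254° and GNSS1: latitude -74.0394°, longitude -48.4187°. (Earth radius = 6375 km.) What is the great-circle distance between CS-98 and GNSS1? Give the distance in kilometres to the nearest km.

Δφ = 4.2736°,  Δλ = 121.5067°
a = sin²(Δφ/2) + cos φ₁ cos φ₂ sin²(Δλ/2) = 0.043795
c = 2·arcsin(√a) = 0.421662 rad = 24.1595°
d = R·c = 6375 × 0.421662 = 2688.1 km

2688 km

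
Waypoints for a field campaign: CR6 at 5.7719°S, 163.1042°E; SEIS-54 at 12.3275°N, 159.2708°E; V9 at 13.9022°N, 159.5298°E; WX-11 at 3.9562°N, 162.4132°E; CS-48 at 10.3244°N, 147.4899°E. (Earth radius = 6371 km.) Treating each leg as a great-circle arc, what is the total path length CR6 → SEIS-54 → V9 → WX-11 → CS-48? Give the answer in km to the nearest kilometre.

CR6→SEIS-54: c = 0.322821 rad, d = 2056.69 km
SEIS-54→V9: c = 0.027834 rad, d = 177.33 km
V9→WX-11: c = 0.180551 rad, d = 1150.29 km
WX-11→CS-48: c = 0.281189 rad, d = 1791.45 km
Total = 2056.69 + 177.33 + 1150.29 + 1791.45 = 5175.76 km

5176 km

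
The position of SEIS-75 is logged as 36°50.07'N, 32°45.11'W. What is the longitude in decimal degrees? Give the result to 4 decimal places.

32° + 45.11′/60 = 32 + 0.75183 = 32.7518°

32.7518°W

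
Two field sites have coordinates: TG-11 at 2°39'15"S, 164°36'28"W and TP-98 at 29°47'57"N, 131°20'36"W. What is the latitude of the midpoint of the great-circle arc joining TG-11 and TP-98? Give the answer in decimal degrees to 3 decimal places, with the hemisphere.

14.139°N

TG-11: φ = -2.65417°, λ = -164.60778°
TP-98: φ = +29.79917°, λ = -131.34333°
Bx = cos φ₂ cos Δλ = 0.725586,  By = cos φ₂ sin Δλ = 0.475977
φₘ = atan2(sin φ₁ + sin φ₂, √((cos φ₁ + Bx)² + By²)) = 14.13884°
λₘ = λ₁ + atan2(By, cos φ₁ + Bx) = -149.17793°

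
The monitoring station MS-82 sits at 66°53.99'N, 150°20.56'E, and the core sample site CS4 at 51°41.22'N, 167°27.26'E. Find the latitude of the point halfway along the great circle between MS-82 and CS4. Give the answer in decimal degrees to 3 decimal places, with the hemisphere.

MS-82: φ = +66.89983°, λ = +150.34267°
CS4: φ = +51.68700°, λ = +167.45433°
Bx = cos φ₂ cos Δλ = 0.592514,  By = cos φ₂ sin Δλ = 0.182413
φₘ = atan2(sin φ₁ + sin φ₂, √((cos φ₁ + Bx)² + By²)) = 59.55987°
λₘ = λ₁ + atan2(By, cos φ₁ + Bx) = 160.83599°

59.560°N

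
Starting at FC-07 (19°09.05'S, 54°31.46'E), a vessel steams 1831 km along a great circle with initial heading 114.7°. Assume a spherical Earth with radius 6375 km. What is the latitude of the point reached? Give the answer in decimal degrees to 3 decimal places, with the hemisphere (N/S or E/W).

25.242°S

FC-07: φ = -19.15083°, λ = +54.52433°
δ = d/R = 1831/6375 = 0.287216 rad
φ₂ = arcsin(sin φ₁ cos δ + cos φ₁ sin δ cos θ)
   = arcsin(-0.32806·0.95904 + 0.94466·0.28328·-0.41787) = -25.24193°
λ₂ = λ₁ + atan2(sin θ sin δ cos φ₁, cos δ − sin φ₁ sin φ₂) = 71.05531°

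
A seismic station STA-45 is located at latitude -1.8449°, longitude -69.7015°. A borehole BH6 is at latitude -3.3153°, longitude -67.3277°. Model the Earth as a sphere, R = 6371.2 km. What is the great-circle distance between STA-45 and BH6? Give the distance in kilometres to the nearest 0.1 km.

Δφ = -1.4704°,  Δλ = 2.3738°
a = sin²(Δφ/2) + cos φ₁ cos φ₂ sin²(Δλ/2) = 0.000593
c = 2·arcsin(√a) = 0.048698 rad = 2.7902°
d = R·c = 6371.2 × 0.048698 = 310.3 km

310.3 km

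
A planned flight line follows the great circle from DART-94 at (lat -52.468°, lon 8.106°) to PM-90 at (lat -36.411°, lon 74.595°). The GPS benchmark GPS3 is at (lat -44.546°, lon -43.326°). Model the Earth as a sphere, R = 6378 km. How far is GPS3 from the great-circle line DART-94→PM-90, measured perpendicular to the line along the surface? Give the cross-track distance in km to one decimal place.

δ₁₃ = central angle DART-94→GPS3 = 0.597106 rad  (haversine)
θ₁₃ = bearing DART-94→GPS3 = 262.335°,  θ₁₂ = bearing DART-94→PM-90 = 98.251°
dₓₜ = R·arcsin(sin δ₁₃ · sin(θ₁₃ − θ₁₂)) = 6378·arcsin(0.56225·sin(164.084°)) = 987.331 km
|dₓₜ| = 987.331 km

987.3 km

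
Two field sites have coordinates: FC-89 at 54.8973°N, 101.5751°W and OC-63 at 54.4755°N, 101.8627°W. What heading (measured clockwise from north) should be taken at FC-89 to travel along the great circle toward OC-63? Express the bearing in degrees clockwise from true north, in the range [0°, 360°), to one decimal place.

201.6°

Δλ = -0.2876°
y = sin Δλ · cos φ₂ = -0.002917
x = cos φ₁ sin φ₂ − sin φ₁ cos φ₂ cos Δλ = -0.007356
θ = atan2(y, x) = -158.3713° → 201.6287° (mod 360°)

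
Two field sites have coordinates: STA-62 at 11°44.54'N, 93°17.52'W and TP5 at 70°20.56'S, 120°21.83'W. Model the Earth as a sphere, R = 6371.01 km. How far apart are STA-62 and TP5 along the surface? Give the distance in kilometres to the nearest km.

9359 km

STA-62: φ = +11.74233°, λ = -93.29200°
TP5: φ = -70.34267°, λ = -120.36383°
Δφ = -82.0850°,  Δλ = -27.0718°
a = sin²(Δφ/2) + cos φ₁ cos φ₂ sin²(Δλ/2) = 0.449191
c = 2·arcsin(√a) = 1.469002 rad = 84.1676°
d = R·c = 6371.01 × 1.469002 = 9359.0 km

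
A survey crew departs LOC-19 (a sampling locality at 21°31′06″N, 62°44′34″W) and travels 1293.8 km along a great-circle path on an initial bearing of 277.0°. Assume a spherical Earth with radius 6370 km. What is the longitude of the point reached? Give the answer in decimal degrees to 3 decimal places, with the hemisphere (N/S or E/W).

75.255°W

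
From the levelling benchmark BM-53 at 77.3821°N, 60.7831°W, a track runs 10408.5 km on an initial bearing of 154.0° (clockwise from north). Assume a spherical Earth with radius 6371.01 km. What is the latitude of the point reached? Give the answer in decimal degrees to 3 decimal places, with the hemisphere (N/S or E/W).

δ = d/R = 10408.5/6371.01 = 1.633728 rad
φ₂ = arcsin(sin φ₁ cos δ + cos φ₁ sin δ cos θ)
   = arcsin(0.97585·-0.06289 + 0.21845·0.99802·-0.89879) = -14.91127°
λ₂ = λ₁ + atan2(sin θ sin δ cos φ₁, cos δ − sin φ₁ sin φ₂) = -33.86288°

14.911°S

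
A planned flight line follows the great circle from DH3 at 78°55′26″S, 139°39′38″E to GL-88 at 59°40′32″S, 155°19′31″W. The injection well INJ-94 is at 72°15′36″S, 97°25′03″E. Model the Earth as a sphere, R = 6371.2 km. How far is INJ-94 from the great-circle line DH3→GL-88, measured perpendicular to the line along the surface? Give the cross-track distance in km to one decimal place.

367.1 km

DH3: φ = -78.92389°, λ = +139.66056°
GL-88: φ = -59.67556°, λ = -155.32528°
INJ-94: φ = -72.26000°, λ = +97.41750°
δ₁₃ = central angle DH3→INJ-94 = 0.209947 rad  (haversine)
θ₁₃ = bearing DH3→INJ-94 = 280.614°,  θ₁₂ = bearing DH3→GL-88 = 84.575°
dₓₜ = R·arcsin(sin δ₁₃ · sin(θ₁₃ − θ₁₂)) = 6371.2·arcsin(0.20841·sin(196.040°)) = -367.083 km
|dₓₜ| = 367.083 km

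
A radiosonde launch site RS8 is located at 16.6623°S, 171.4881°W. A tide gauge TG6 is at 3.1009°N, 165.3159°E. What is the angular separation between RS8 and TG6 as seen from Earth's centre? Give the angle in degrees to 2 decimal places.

30.26°

Δφ = 19.7632°,  Δλ = -23.1960°
a = sin²(Δφ/2) + cos φ₁ cos φ₂ sin²(Δλ/2) = 0.068116
c = 2·arcsin(√a) = 0.528095 rad = 30.2576°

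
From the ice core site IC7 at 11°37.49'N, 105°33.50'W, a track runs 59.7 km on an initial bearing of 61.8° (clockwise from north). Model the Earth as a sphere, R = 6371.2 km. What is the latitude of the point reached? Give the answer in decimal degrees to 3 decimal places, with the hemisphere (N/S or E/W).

IC7: φ = +11.62483°, λ = -105.55833°
δ = d/R = 59.7/6371.2 = 0.009370 rad
φ₂ = arcsin(sin φ₁ cos δ + cos φ₁ sin δ cos θ)
   = arcsin(0.20150·0.99996 + 0.97949·0.00937·0.47255) = 11.87813°
λ₂ = λ₁ + atan2(sin θ sin δ cos φ₁, cos δ − sin φ₁ sin φ₂) = -105.07483°

11.878°N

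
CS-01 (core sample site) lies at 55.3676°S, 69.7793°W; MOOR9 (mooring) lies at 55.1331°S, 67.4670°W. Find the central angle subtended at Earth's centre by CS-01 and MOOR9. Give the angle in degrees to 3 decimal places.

1.339°

Δφ = 0.2345°,  Δλ = 2.3123°
a = sin²(Δφ/2) + cos φ₁ cos φ₂ sin²(Δλ/2) = 0.000136
c = 2·arcsin(√a) = 0.023363 rad = 1.3386°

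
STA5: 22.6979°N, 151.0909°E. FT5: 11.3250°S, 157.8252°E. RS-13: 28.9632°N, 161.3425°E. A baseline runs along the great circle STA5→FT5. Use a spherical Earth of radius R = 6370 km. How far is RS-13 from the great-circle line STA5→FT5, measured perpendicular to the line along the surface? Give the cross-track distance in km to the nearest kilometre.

1125 km

δ₁₃ = central angle STA5→RS-13 = 0.194516 rad  (haversine)
θ₁₃ = bearing STA5→RS-13 = 53.667°,  θ₁₂ = bearing STA5→FT5 = 168.334°
dₓₜ = R·arcsin(sin δ₁₃ · sin(θ₁₃ − θ₁₂)) = 6370·arcsin(0.19329·sin(-114.668°)) = -1124.740 km
|dₓₜ| = 1124.740 km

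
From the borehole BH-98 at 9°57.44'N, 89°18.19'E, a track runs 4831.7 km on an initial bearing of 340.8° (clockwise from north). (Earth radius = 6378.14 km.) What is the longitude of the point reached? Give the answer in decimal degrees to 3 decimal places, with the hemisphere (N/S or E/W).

68.771°E

BH-98: φ = +9.95733°, λ = +89.30317°
δ = d/R = 4831.7/6378.14 = 0.757541 rad
φ₂ = arcsin(sin φ₁ cos δ + cos φ₁ sin δ cos θ)
   = arcsin(0.17291·0.72653 + 0.98494·0.68714·0.94438) = 49.88639°
λ₂ = λ₁ + atan2(sin θ sin δ cos φ₁, cos δ − sin φ₁ sin φ₂) = 68.77128°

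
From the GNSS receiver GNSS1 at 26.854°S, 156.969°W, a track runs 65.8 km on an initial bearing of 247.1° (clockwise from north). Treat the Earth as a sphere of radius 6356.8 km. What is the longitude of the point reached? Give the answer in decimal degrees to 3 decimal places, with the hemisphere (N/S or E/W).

157.583°W

δ = d/R = 65.8/6356.8 = 0.010351 rad
φ₂ = arcsin(sin φ₁ cos δ + cos φ₁ sin δ cos θ)
   = arcsin(-0.45172·0.99995 + 0.89216·0.01035·-0.38912) = -27.08345°
λ₂ = λ₁ + atan2(sin θ sin δ cos φ₁, cos δ − sin φ₁ sin φ₂) = -157.58262°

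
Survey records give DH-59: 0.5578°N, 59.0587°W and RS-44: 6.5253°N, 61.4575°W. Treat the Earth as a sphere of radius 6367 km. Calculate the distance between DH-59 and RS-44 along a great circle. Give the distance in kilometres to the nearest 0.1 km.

Δφ = 5.9675°,  Δλ = -2.3988°
a = sin²(Δφ/2) + cos φ₁ cos φ₂ sin²(Δλ/2) = 0.003145
c = 2·arcsin(√a) = 0.112215 rad = 6.4295°
d = R·c = 6367 × 0.112215 = 714.5 km

714.5 km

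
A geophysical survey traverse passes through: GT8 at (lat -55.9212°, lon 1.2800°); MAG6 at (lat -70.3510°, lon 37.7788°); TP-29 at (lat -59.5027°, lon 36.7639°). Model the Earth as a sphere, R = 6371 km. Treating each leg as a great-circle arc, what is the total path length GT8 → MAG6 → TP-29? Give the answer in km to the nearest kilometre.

3579 km

GT8→MAG6: c = 0.372282 rad, d = 2371.81 km
MAG6→TP-29: c = 0.189481 rad, d = 1207.18 km
Total = 2371.81 + 1207.18 = 3578.99 km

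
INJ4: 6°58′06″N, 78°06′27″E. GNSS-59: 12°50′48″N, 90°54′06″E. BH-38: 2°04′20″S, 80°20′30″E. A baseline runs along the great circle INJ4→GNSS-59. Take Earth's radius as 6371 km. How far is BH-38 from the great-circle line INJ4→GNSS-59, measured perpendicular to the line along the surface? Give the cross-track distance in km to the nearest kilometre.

INJ4: φ = +6.96833°, λ = +78.10750°
GNSS-59: φ = +12.84667°, λ = +90.90167°
BH-38: φ = -2.07222°, λ = +80.34167°
δ₁₃ = central angle INJ4→BH-38 = 0.162516 rad  (haversine)
θ₁₃ = bearing INJ4→BH-38 = 166.068°,  θ₁₂ = bearing INJ4→GNSS-59 = 63.990°
dₓₜ = R·arcsin(sin δ₁₃ · sin(θ₁₃ − θ₁₂)) = 6371·arcsin(0.16180·sin(102.078°)) = 1012.272 km
|dₓₜ| = 1012.272 km

1012 km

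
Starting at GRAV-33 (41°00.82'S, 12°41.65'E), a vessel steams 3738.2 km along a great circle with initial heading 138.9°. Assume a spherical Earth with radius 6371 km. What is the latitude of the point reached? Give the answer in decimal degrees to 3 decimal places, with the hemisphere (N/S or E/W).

GRAV-33: φ = -41.01367°, λ = +12.69417°
δ = d/R = 3738.2/6371 = 0.586752 rad
φ₂ = arcsin(sin φ₁ cos δ + cos φ₁ sin δ cos θ)
   = arcsin(-0.65624·0.83274 + 0.75455·0.55366·-0.75356) = -59.46189°
λ₂ = λ₁ + atan2(sin θ sin δ cos φ₁, cos δ − sin φ₁ sin φ₂) = 58.44431°

59.462°S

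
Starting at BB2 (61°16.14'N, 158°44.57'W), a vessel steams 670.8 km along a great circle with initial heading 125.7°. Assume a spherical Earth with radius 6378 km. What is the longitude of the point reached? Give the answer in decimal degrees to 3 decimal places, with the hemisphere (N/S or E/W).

149.635°W

BB2: φ = +61.26900°, λ = -158.74283°
δ = d/R = 670.8/6378 = 0.105174 rad
φ₂ = arcsin(sin φ₁ cos δ + cos φ₁ sin δ cos θ)
   = arcsin(0.87689·0.99447 + 0.48070·0.10498·-0.58354) = 57.41497°
λ₂ = λ₁ + atan2(sin θ sin δ cos φ₁, cos δ − sin φ₁ sin φ₂) = -149.63458°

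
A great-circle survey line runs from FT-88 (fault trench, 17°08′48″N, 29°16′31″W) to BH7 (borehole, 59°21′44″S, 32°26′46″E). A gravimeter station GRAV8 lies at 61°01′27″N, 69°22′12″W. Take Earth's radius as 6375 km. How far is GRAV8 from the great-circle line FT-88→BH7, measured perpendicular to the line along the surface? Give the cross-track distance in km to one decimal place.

302.4 km

FT-88: φ = +17.14667°, λ = -29.27528°
BH7: φ = -59.36222°, λ = +32.44611°
GRAV8: φ = +61.02417°, λ = -69.37000°
δ₁₃ = central angle FT-88→GRAV8 = 0.912170 rad  (haversine)
θ₁₃ = bearing FT-88→GRAV8 = 336.764°,  θ₁₂ = bearing FT-88→BH7 = 153.326°
dₓₜ = R·arcsin(sin δ₁₃ · sin(θ₁₃ − θ₁₂)) = 6375·arcsin(0.79083·sin(183.437°)) = -302.371 km
|dₓₜ| = 302.371 km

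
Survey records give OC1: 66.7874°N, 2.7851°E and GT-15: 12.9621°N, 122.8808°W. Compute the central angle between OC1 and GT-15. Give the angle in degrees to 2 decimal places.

91.02°

Δφ = -53.8253°,  Δλ = -125.6659°
a = sin²(Δφ/2) + cos φ₁ cos φ₂ sin²(Δλ/2) = 0.508902
c = 2·arcsin(√a) = 1.588602 rad = 91.0202°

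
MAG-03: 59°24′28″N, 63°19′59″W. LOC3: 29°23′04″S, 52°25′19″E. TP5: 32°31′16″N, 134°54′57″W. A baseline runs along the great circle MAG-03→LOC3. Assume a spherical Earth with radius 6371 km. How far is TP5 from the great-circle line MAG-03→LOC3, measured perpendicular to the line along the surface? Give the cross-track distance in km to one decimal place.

775.4 km

MAG-03: φ = +59.40778°, λ = -63.33306°
LOC3: φ = -29.38444°, λ = +52.42194°
TP5: φ = +32.52111°, λ = -134.91583°
δ₁₃ = central angle MAG-03→TP5 = 0.929350 rad  (haversine)
θ₁₃ = bearing MAG-03→TP5 = 273.169°,  θ₁₂ = bearing MAG-03→LOC3 = 84.454°
dₓₜ = R·arcsin(sin δ₁₃ · sin(θ₁₃ − θ₁₂)) = 6371·arcsin(0.80123·sin(188.715°)) = -775.377 km
|dₓₜ| = 775.377 km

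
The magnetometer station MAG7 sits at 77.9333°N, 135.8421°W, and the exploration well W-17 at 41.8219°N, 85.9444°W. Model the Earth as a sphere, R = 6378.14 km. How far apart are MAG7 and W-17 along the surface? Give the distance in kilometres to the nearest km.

4586 km

Δφ = -36.1114°,  Δλ = 49.8977°
a = sin²(Δφ/2) + cos φ₁ cos φ₂ sin²(Δλ/2) = 0.123782
c = 2·arcsin(√a) = 0.719044 rad = 41.1982°
d = R·c = 6378.14 × 0.719044 = 4586.2 km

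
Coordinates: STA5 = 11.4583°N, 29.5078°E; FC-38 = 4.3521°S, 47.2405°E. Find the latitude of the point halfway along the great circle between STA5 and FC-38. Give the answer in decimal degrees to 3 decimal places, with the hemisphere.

3.596°N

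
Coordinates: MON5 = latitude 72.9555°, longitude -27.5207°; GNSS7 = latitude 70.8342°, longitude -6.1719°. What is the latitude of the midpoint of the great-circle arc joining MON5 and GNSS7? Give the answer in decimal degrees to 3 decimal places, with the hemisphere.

72.187°N

Bx = cos φ₂ cos Δλ = 0.305775,  By = cos φ₂ sin Δλ = 0.119517
φₘ = atan2(sin φ₁ + sin φ₂, √((cos φ₁ + Bx)² + By²)) = 72.18724°
λₘ = λ₁ + atan2(By, cos φ₁ + Bx) = -16.23478°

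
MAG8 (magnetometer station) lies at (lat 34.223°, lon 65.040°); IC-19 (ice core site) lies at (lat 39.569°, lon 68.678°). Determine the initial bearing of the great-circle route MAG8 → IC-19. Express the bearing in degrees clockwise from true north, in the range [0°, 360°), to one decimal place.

27.5°

Δλ = 3.6380°
y = sin Δλ · cos φ₂ = 0.048913
x = cos φ₁ sin φ₂ − sin φ₁ cos φ₂ cos Δλ = 0.094044
θ = atan2(y, x) = 27.4793° → 27.4793° (mod 360°)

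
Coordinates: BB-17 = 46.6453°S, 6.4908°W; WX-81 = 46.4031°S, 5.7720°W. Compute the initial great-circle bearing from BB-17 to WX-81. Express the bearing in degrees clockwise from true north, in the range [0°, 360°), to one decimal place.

Δλ = 0.7188°
y = sin Δλ · cos φ₂ = 0.008651
x = cos φ₁ sin φ₂ − sin φ₁ cos φ₂ cos Δλ = 0.004188
θ = atan2(y, x) = 64.1692° → 64.1692° (mod 360°)

64.2°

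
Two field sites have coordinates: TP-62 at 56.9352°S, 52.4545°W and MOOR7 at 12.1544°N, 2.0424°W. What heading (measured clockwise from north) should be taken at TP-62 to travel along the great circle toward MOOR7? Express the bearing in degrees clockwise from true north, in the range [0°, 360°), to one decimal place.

Δλ = 50.4121°
y = sin Δλ · cos φ₂ = 0.753373
x = cos φ₁ sin φ₂ − sin φ₁ cos φ₂ cos Δλ = 0.636959
θ = atan2(y, x) = 49.7862° → 49.7862° (mod 360°)

49.8°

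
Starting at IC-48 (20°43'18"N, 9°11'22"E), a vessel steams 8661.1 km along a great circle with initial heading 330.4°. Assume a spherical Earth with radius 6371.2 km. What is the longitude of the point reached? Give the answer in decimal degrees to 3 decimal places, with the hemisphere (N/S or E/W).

93.027°W

IC-48: φ = +20.72167°, λ = +9.18944°
δ = d/R = 8661.1/6371.2 = 1.359414 rad
φ₂ = arcsin(sin φ₁ cos δ + cos φ₁ sin δ cos θ)
   = arcsin(0.35383·0.20981 + 0.93531·0.97774·0.86949) = 60.38707°
λ₂ = λ₁ + atan2(sin θ sin δ cos φ₁, cos δ − sin φ₁ sin φ₂) = -93.02740°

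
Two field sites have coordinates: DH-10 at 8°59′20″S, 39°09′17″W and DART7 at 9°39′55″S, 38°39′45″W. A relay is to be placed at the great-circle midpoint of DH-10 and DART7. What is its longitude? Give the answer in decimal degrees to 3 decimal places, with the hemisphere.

DH-10: φ = -8.98889°, λ = -39.15472°
DART7: φ = -9.66528°, λ = -38.66250°
Bx = cos φ₂ cos Δλ = 0.985769,  By = cos φ₂ sin Δλ = 0.008469
φₘ = atan2(sin φ₁ + sin φ₂, √((cos φ₁ + Bx)² + By²)) = -9.32717°
λₘ = λ₁ + atan2(By, cos φ₁ + Bx) = -38.90885°

38.909°W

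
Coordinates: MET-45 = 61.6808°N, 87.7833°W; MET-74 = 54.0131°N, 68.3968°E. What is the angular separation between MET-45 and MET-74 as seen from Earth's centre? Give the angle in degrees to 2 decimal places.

62.79°

Δφ = -7.6677°,  Δλ = 156.1801°
a = sin²(Δφ/2) + cos φ₁ cos φ₂ sin²(Δλ/2) = 0.271346
c = 2·arcsin(√a) = 1.095832 rad = 62.7865°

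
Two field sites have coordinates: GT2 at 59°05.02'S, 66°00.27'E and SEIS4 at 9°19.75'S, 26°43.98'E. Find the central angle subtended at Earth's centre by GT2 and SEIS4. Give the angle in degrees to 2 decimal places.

57.89°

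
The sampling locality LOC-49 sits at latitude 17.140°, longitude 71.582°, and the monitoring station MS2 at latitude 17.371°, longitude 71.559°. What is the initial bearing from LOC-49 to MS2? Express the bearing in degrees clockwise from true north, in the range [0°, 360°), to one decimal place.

354.6°

Δλ = -0.0230°
y = sin Δλ · cos φ₂ = -0.000383
x = cos φ₁ sin φ₂ − sin φ₁ cos φ₂ cos Δλ = 0.004032
θ = atan2(y, x) = -5.4283° → 354.5717° (mod 360°)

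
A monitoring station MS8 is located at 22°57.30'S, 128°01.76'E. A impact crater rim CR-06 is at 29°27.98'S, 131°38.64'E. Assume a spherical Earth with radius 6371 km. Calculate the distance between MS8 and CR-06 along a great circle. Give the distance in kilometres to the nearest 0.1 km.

808.7 km

MS8: φ = -22.95500°, λ = +128.02933°
CR-06: φ = -29.46633°, λ = +131.64400°
Δφ = -6.5113°,  Δλ = 3.6147°
a = sin²(Δφ/2) + cos φ₁ cos φ₂ sin²(Δλ/2) = 0.004023
c = 2·arcsin(√a) = 0.126935 rad = 7.2728°
d = R·c = 6371 × 0.126935 = 808.7 km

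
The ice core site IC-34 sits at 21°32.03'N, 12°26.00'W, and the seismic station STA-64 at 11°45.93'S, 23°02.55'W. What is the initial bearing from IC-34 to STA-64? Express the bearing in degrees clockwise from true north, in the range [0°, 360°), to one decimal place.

IC-34: φ = +21.53383°, λ = -12.43333°
STA-64: φ = -11.76550°, λ = -23.04250°
Δλ = -10.6092°
y = sin Δλ · cos φ₂ = -0.180241
x = cos φ₁ sin φ₂ − sin φ₁ cos φ₂ cos Δλ = -0.542871
θ = atan2(y, x) = -161.6331° → 198.3669° (mod 360°)

198.4°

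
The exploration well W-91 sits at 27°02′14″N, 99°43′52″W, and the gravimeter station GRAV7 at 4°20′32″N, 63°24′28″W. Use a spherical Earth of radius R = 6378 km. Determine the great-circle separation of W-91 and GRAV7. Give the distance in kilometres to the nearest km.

4610 km

W-91: φ = +27.03722°, λ = -99.73111°
GRAV7: φ = +4.34222°, λ = -63.40778°
Δφ = -22.6950°,  Δλ = 36.3233°
a = sin²(Δφ/2) + cos φ₁ cos φ₂ sin²(Δλ/2) = 0.125004
c = 2·arcsin(√a) = 0.722747 rad = 41.4103°
d = R·c = 6378 × 0.722747 = 4609.7 km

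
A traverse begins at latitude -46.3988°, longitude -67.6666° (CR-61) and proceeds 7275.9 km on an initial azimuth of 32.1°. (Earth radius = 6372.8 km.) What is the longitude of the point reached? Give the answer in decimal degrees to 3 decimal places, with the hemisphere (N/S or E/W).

37.896°W

δ = d/R = 7275.9/6372.8 = 1.141712 rad
φ₂ = arcsin(sin φ₁ cos δ + cos φ₁ sin δ cos θ)
   = arcsin(-0.72416·0.41604 + 0.68963·0.90935·0.84712) = 13.29515°
λ₂ = λ₁ + atan2(sin θ sin δ cos φ₁, cos δ − sin φ₁ sin φ₂) = -37.89567°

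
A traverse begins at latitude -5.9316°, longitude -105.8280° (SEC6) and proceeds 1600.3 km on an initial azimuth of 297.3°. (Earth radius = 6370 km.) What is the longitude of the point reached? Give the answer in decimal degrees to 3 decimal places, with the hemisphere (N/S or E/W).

118.591°W

δ = d/R = 1600.3/6370 = 0.251224 rad
φ₂ = arcsin(sin φ₁ cos δ + cos φ₁ sin δ cos θ)
   = arcsin(-0.10334·0.96861 + 0.99465·0.24859·0.45865) = 0.76253°
λ₂ = λ₁ + atan2(sin θ sin δ cos φ₁, cos δ − sin φ₁ sin φ₂) = -118.59114°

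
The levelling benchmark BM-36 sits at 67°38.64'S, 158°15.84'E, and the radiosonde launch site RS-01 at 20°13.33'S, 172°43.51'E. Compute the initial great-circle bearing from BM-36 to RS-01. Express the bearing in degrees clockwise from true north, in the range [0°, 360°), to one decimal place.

18.3°

BM-36: φ = -67.64400°, λ = +158.26400°
RS-01: φ = -20.22217°, λ = +172.72517°
Δλ = 14.4612°
y = sin Δλ · cos φ₂ = 0.234331
x = cos φ₁ sin φ₂ − sin φ₁ cos φ₂ cos Δλ = 0.708860
θ = atan2(y, x) = 18.2925° → 18.2925° (mod 360°)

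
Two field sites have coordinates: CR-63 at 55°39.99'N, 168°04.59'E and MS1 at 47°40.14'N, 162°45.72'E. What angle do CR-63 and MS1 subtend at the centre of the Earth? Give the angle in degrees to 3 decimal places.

8.644°

CR-63: φ = +55.66650°, λ = +168.07650°
MS1: φ = +47.66900°, λ = +162.76200°
Δφ = -7.9975°,  Δλ = -5.3145°
a = sin²(Δφ/2) + cos φ₁ cos φ₂ sin²(Δλ/2) = 0.005679
c = 2·arcsin(√a) = 0.150865 rad = 8.6439°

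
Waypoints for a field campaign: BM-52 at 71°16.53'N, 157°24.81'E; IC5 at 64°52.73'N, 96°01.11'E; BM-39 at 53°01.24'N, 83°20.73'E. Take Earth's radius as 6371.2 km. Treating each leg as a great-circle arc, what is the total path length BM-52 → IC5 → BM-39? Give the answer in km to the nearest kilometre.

4020 km

BM-52: φ = +71.27550°, λ = +157.41350°
IC5: φ = +64.87883°, λ = +96.01850°
BM-39: φ = +53.02067°, λ = +83.34550°
BM-52→IC5: c = 0.395668 rad, d = 2520.88 km
IC5→BM-39: c = 0.235328 rad, d = 1499.32 km
Total = 2520.88 + 1499.32 = 4020.20 km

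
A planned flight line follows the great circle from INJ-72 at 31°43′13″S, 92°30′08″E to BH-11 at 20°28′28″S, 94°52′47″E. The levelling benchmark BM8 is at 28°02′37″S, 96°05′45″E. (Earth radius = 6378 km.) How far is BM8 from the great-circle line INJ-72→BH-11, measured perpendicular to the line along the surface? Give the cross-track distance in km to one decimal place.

INJ-72: φ = -31.72028°, λ = +92.50222°
BH-11: φ = -20.47444°, λ = +94.87972°
BM8: φ = -28.04361°, λ = +96.09583°
δ₁₃ = central angle INJ-72→BM8 = 0.084101 rad  (haversine)
θ₁₃ = bearing INJ-72→BM8 = 41.190°,  θ₁₂ = bearing INJ-72→BH-11 = 11.294°
dₓₜ = R·arcsin(sin δ₁₃ · sin(θ₁₃ − θ₁₂)) = 6378·arcsin(0.08400·sin(29.896°)) = 267.118 km
|dₓₜ| = 267.118 km

267.1 km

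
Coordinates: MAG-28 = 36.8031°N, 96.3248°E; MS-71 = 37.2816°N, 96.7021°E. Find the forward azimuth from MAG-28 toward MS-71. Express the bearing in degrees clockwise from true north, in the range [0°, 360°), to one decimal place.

32.1°

Δλ = 0.3773°
y = sin Δλ · cos φ₂ = 0.005240
x = cos φ₁ sin φ₂ − sin φ₁ cos φ₂ cos Δλ = 0.008362
θ = atan2(y, x) = 32.0719° → 32.0719° (mod 360°)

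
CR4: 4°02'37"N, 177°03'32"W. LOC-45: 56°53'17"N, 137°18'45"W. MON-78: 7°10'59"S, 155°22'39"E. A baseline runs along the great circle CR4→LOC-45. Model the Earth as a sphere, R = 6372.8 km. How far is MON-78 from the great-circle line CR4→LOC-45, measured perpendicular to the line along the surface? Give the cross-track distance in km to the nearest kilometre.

2258 km

CR4: φ = +4.04361°, λ = -177.05889°
LOC-45: φ = +56.88806°, λ = -137.31250°
MON-78: φ = -7.18306°, λ = +155.37750°
δ₁₃ = central angle CR4→MON-78 = 0.518561 rad  (haversine)
θ₁₃ = bearing CR4→MON-78 = 247.865°,  θ₁₂ = bearing CR4→LOC-45 = 23.432°
dₓₜ = R·arcsin(sin δ₁₃ · sin(θ₁₃ − θ₁₂)) = 6372.8·arcsin(0.49563·sin(224.433°)) = -2258.167 km
|dₓₜ| = 2258.167 km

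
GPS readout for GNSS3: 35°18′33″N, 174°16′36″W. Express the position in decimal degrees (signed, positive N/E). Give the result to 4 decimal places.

lat: 35.3092° N → +35.3092°
lon: 174.2767° W → -174.2767°

+35.3092°, -174.2767°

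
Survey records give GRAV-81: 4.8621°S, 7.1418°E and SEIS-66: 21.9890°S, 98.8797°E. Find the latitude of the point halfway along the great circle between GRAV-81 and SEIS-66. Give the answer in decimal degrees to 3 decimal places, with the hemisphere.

Bx = cos φ₂ cos Δλ = -0.028121,  By = cos φ₂ sin Δλ = 0.926829
φₘ = atan2(sin φ₁ + sin φ₂, √((cos φ₁ + Bx)² + By²)) = -18.91059°
λₘ = λ₁ + atan2(By, cos φ₁ + Bx) = 50.88879°

18.911°S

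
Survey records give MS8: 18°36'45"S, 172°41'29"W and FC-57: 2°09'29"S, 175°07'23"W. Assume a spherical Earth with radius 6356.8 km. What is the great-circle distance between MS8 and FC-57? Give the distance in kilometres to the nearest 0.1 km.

MS8: φ = -18.61250°, λ = -172.69139°
FC-57: φ = -2.15806°, λ = -175.12306°
Δφ = 16.4544°,  Δλ = -2.4317°
a = sin²(Δφ/2) + cos φ₁ cos φ₂ sin²(Δλ/2) = 0.020904
c = 2·arcsin(√a) = 0.290180 rad = 16.6261°
d = R·c = 6356.8 × 0.290180 = 1844.6 km

1844.6 km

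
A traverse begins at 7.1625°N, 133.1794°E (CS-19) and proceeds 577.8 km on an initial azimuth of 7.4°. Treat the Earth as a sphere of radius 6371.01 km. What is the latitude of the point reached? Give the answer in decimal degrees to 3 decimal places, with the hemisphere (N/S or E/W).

12.315°N

δ = d/R = 577.8/6371.01 = 0.090692 rad
φ₂ = arcsin(sin φ₁ cos δ + cos φ₁ sin δ cos θ)
   = arcsin(0.12468·0.99589 + 0.99220·0.09057·0.99167) = 12.31488°
λ₂ = λ₁ + atan2(sin θ sin δ cos φ₁, cos δ − sin φ₁ sin φ₂) = 133.86350°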